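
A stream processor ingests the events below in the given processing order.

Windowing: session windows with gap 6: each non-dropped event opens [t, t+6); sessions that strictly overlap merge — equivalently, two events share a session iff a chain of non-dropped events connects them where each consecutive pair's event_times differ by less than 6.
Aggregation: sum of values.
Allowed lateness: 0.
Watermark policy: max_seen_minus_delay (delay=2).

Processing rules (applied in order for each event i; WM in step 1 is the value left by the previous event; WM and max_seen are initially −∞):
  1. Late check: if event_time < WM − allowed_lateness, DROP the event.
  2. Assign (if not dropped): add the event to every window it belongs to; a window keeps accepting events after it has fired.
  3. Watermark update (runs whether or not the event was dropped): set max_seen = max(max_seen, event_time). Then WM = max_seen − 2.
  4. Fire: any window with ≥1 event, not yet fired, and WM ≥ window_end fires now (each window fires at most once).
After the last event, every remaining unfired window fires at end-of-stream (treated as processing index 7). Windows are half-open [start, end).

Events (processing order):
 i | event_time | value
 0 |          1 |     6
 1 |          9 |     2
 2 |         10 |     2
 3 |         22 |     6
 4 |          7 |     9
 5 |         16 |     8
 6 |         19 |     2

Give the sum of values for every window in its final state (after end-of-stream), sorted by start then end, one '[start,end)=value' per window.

[1,7)=6 [9,16)=4 [22,28)=6

i=0 t=1 v=6: → [1,7); WM=-1
i=1 t=9 v=2: → [9,15); WM=7
i=2 t=10 v=2: → [9,16); WM=8
i=3 t=22 v=6: → [22,28); WM=20
i=4 t=7 v=9: DROP (t<20-0); WM=20
i=5 t=16 v=8: DROP (t<20-0); WM=20
i=6 t=19 v=2: DROP (t<20-0); WM=20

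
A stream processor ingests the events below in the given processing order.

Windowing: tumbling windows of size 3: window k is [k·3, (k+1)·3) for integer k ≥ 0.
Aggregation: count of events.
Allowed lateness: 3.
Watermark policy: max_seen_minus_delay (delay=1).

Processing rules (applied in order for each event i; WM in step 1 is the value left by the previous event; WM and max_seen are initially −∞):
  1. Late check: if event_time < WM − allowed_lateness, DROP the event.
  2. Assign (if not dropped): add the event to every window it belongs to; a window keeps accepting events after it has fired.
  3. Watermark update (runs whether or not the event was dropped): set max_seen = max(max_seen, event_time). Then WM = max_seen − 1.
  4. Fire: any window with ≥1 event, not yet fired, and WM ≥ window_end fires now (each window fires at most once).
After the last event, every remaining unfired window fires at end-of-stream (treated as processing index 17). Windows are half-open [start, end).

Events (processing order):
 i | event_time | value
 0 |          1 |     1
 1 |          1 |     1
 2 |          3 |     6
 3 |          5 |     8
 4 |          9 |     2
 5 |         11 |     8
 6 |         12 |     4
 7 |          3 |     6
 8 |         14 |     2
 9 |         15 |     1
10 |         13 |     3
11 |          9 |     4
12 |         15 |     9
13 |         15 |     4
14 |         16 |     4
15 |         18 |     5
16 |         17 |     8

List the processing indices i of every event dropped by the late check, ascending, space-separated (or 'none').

7 11

i=0 t=1 v=1: → [0,3); WM=0
i=1 t=1 v=1: → [0,3); WM=0
i=2 t=3 v=6: → [3,6); WM=2
i=3 t=5 v=8: → [3,6); WM=4; [0,3) fires=2
i=4 t=9 v=2: → [9,12); WM=8; [3,6) fires=2
i=5 t=11 v=8: → [9,12); WM=10
i=6 t=12 v=4: → [12,15); WM=11
i=7 t=3 v=6: DROP (t<11-3); WM=11
i=8 t=14 v=2: → [12,15); WM=13; [9,12) fires=2
i=9 t=15 v=1: → [15,18); WM=14
i=10 t=13 v=3: → [12,15); WM=14
i=11 t=9 v=4: DROP (t<14-3); WM=14
i=12 t=15 v=9: → [15,18); WM=14
i=13 t=15 v=4: → [15,18); WM=14
i=14 t=16 v=4: → [15,18); WM=15; [12,15) fires=3
i=15 t=18 v=5: → [18,21); WM=17
i=16 t=17 v=8: → [15,18); WM=17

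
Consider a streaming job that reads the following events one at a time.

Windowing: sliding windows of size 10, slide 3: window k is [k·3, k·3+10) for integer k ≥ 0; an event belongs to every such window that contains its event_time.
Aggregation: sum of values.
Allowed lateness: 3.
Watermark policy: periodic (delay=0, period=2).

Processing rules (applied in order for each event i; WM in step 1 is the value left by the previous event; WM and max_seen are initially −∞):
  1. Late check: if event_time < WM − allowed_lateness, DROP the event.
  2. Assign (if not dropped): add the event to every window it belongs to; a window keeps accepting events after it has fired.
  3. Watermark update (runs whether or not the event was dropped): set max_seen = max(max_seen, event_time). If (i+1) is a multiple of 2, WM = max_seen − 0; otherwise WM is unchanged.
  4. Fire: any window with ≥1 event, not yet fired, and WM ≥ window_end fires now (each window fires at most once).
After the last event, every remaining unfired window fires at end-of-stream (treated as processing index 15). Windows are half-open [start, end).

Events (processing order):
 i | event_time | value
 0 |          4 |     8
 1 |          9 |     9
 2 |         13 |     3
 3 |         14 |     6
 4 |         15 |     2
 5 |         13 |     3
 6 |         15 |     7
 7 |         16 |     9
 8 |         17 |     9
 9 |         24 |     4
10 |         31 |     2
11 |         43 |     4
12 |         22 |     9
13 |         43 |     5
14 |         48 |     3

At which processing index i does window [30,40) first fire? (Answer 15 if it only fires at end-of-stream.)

11

i=0 t=4 v=8: → [3,13),[0,10); WM=−∞
i=1 t=9 v=9: → [9,19),[6,16),[3,13),[0,10); WM=9
i=2 t=13 v=3: → [12,22),[9,19),[6,16); WM=9
i=3 t=14 v=6: → [12,22),[9,19),[6,16); WM=14; [0,10) fires=17 [3,13) fires=17
i=4 t=15 v=2: → [15,25),[12,22),[9,19),[6,16); WM=14
i=5 t=13 v=3: → [12,22),[9,19),[6,16); WM=15
i=6 t=15 v=7: → [15,25),[12,22),[9,19),[6,16); WM=15
i=7 t=16 v=9: → [15,25),[12,22),[9,19); WM=16; [6,16) fires=30
i=8 t=17 v=9: → [15,25),[12,22),[9,19); WM=16
i=9 t=24 v=4: → [24,34),[21,31),[18,28),[15,25); WM=24; [9,19) fires=48 [12,22) fires=39
i=10 t=31 v=2: → [30,40),[27,37),[24,34); WM=24
i=11 t=43 v=4: → [42,52),[39,49),[36,46); WM=43; [15,25) fires=31 [18,28) fires=4 [21,31) fires=4 [24,34) fires=6 [27,37) fires=2 [30,40) fires=2
i=12 t=22 v=9: DROP (t<43-3); WM=43
i=13 t=43 v=5: → [42,52),[39,49),[36,46); WM=43
i=14 t=48 v=3: → [48,58),[45,55),[42,52),[39,49); WM=43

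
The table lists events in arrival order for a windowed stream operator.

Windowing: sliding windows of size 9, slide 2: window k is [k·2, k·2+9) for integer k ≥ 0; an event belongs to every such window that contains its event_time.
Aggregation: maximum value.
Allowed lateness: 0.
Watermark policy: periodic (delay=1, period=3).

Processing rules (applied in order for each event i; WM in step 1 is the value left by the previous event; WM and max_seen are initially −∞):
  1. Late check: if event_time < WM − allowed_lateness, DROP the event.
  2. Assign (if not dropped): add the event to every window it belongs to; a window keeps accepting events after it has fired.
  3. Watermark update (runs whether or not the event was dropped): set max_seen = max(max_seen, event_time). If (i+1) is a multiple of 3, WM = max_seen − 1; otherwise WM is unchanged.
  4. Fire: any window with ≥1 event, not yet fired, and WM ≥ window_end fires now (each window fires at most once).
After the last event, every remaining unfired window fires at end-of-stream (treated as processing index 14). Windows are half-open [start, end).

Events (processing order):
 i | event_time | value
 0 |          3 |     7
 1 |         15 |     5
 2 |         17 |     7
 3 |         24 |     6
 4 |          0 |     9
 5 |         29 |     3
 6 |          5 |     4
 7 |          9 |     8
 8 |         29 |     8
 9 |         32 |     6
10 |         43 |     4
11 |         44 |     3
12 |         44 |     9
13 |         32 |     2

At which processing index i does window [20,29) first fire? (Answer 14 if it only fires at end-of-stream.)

i=0 t=3 v=7: → [2,11),[0,9); WM=−∞
i=1 t=15 v=5: → [14,23),[12,21),[10,19),[8,17); WM=−∞
i=2 t=17 v=7: → [16,25),[14,23),[12,21),[10,19); WM=16; [0,9) fires=7 [2,11) fires=7
i=3 t=24 v=6: → [24,33),[22,31),[20,29),[18,27),[16,25); WM=16
i=4 t=0 v=9: DROP (t<16-0); WM=16
i=5 t=29 v=3: → [28,37),[26,35),[24,33),[22,31); WM=28; [8,17) fires=5 [10,19) fires=7 [12,21) fires=7 [14,23) fires=7 [16,25) fires=7 [18,27) fires=6
i=6 t=5 v=4: DROP (t<28-0); WM=28
i=7 t=9 v=8: DROP (t<28-0); WM=28
i=8 t=29 v=8: → [28,37),[26,35),[24,33),[22,31); WM=28
i=9 t=32 v=6: → [32,41),[30,39),[28,37),[26,35),[24,33); WM=28
i=10 t=43 v=4: → [42,51),[40,49),[38,47),[36,45); WM=28
i=11 t=44 v=3: → [44,53),[42,51),[40,49),[38,47),[36,45); WM=43; [20,29) fires=6 [22,31) fires=8 [24,33) fires=8 [26,35) fires=8 [28,37) fires=8 [30,39) fires=6 [32,41) fires=6
i=12 t=44 v=9: → [44,53),[42,51),[40,49),[38,47),[36,45); WM=43
i=13 t=32 v=2: DROP (t<43-0); WM=43

11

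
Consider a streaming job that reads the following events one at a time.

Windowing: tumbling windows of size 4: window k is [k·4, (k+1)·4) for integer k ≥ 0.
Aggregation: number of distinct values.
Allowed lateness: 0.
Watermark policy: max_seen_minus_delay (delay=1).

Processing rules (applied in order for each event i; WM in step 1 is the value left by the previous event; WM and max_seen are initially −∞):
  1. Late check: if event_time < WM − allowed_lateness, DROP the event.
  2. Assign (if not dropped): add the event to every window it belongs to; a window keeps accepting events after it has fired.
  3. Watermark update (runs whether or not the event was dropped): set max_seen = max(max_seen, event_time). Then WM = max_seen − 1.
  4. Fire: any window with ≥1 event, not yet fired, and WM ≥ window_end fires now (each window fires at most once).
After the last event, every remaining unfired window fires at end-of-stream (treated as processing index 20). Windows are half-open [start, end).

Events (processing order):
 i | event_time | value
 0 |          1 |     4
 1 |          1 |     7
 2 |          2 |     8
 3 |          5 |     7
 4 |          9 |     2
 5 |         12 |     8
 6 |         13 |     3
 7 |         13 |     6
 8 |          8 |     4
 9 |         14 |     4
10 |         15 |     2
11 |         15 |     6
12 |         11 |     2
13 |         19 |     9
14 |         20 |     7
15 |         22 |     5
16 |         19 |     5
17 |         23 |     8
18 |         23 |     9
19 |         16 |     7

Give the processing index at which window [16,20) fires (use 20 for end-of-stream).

i=0 t=1 v=4: → [0,4); WM=0
i=1 t=1 v=7: → [0,4); WM=0
i=2 t=2 v=8: → [0,4); WM=1
i=3 t=5 v=7: → [4,8); WM=4; [0,4) fires=3
i=4 t=9 v=2: → [8,12); WM=8; [4,8) fires=1
i=5 t=12 v=8: → [12,16); WM=11
i=6 t=13 v=3: → [12,16); WM=12; [8,12) fires=1
i=7 t=13 v=6: → [12,16); WM=12
i=8 t=8 v=4: DROP (t<12-0); WM=12
i=9 t=14 v=4: → [12,16); WM=13
i=10 t=15 v=2: → [12,16); WM=14
i=11 t=15 v=6: → [12,16); WM=14
i=12 t=11 v=2: DROP (t<14-0); WM=14
i=13 t=19 v=9: → [16,20); WM=18; [12,16) fires=5
i=14 t=20 v=7: → [20,24); WM=19
i=15 t=22 v=5: → [20,24); WM=21; [16,20) fires=1
i=16 t=19 v=5: DROP (t<21-0); WM=21
i=17 t=23 v=8: → [20,24); WM=22
i=18 t=23 v=9: → [20,24); WM=22
i=19 t=16 v=7: DROP (t<22-0); WM=22

15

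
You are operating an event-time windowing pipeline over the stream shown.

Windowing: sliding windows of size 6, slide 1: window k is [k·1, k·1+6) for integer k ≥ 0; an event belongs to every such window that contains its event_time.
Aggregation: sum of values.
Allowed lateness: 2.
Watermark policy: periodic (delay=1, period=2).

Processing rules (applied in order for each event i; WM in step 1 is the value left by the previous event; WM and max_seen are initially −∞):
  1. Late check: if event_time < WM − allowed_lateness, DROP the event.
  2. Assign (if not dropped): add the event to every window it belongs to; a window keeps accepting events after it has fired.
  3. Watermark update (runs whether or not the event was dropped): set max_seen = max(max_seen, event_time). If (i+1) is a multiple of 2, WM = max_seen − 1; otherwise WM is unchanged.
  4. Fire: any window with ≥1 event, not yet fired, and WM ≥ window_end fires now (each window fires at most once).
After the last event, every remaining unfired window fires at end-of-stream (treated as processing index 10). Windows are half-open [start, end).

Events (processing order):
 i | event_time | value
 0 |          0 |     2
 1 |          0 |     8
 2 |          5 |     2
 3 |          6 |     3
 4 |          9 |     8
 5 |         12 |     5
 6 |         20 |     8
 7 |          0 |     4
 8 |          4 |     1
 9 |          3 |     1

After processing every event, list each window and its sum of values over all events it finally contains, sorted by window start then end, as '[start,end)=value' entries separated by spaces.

i=0 t=0 v=2: → [0,6); WM=−∞
i=1 t=0 v=8: → [0,6); WM=-1
i=2 t=5 v=2: → [5,11),[4,10),[3,9),[2,8),[1,7),[0,6); WM=-1
i=3 t=6 v=3: → [6,12),[5,11),[4,10),[3,9),[2,8),[1,7); WM=5
i=4 t=9 v=8: → [9,15),[8,14),[7,13),[6,12),[5,11),[4,10); WM=5
i=5 t=12 v=5: → [12,18),[11,17),[10,16),[9,15),[8,14),[7,13); WM=11; [0,6) fires=12 [1,7) fires=5 [2,8) fires=5 [3,9) fires=5 [4,10) fires=13 [5,11) fires=13
i=6 t=20 v=8: → [20,26),[19,25),[18,24),[17,23),[16,22),[15,21); WM=11
i=7 t=0 v=4: DROP (t<11-2); WM=19; [6,12) fires=11 [7,13) fires=13 [8,14) fires=13 [9,15) fires=13 [10,16) fires=5 [11,17) fires=5 [12,18) fires=5
i=8 t=4 v=1: DROP (t<19-2); WM=19
i=9 t=3 v=1: DROP (t<19-2); WM=19

[0,6)=12 [1,7)=5 [2,8)=5 [3,9)=5 [4,10)=13 [5,11)=13 [6,12)=11 [7,13)=13 [8,14)=13 [9,15)=13 [10,16)=5 [11,17)=5 [12,18)=5 [15,21)=8 [16,22)=8 [17,23)=8 [18,24)=8 [19,25)=8 [20,26)=8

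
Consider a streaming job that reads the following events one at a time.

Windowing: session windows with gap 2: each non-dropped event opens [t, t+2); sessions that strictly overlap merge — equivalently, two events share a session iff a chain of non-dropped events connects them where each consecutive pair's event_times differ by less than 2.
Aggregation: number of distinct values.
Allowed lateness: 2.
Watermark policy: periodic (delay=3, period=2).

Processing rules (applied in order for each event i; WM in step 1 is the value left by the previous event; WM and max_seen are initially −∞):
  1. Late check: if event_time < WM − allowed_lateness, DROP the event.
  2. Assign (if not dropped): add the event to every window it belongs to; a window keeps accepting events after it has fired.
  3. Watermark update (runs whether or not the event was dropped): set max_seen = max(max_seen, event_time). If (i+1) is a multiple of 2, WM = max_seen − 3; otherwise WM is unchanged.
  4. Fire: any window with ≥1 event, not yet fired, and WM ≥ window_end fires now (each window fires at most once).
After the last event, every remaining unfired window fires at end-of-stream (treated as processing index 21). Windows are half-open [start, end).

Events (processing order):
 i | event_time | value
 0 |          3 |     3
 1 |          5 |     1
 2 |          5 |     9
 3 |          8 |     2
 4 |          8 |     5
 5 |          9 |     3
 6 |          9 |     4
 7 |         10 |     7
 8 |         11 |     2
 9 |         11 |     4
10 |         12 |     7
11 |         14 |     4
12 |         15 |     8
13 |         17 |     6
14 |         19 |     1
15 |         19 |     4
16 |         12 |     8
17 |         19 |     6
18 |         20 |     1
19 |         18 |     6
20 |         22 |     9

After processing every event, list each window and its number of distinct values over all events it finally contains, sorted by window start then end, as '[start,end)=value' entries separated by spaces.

i=0 t=3 v=3: → [3,5); WM=−∞
i=1 t=5 v=1: → [5,7); WM=2
i=2 t=5 v=9: → [5,7); WM=2
i=3 t=8 v=2: → [8,10); WM=5
i=4 t=8 v=5: → [8,10); WM=5
i=5 t=9 v=3: → [8,11); WM=6
i=6 t=9 v=4: → [8,11); WM=6
i=7 t=10 v=7: → [8,12); WM=7
i=8 t=11 v=2: → [8,13); WM=7
i=9 t=11 v=4: → [8,13); WM=8
i=10 t=12 v=7: → [8,14); WM=8
i=11 t=14 v=4: → [14,16); WM=11
i=12 t=15 v=8: → [14,17); WM=11
i=13 t=17 v=6: → [17,19); WM=14
i=14 t=19 v=1: → [19,21); WM=14
i=15 t=19 v=4: → [19,21); WM=16
i=16 t=12 v=8: DROP (t<16-2); WM=16
i=17 t=19 v=6: → [19,21); WM=16
i=18 t=20 v=1: → [19,22); WM=16
i=19 t=18 v=6: → [17,22); WM=17
i=20 t=22 v=9: → [22,24); WM=17

[3,5)=1 [5,7)=2 [8,14)=5 [14,17)=2 [17,22)=3 [22,24)=1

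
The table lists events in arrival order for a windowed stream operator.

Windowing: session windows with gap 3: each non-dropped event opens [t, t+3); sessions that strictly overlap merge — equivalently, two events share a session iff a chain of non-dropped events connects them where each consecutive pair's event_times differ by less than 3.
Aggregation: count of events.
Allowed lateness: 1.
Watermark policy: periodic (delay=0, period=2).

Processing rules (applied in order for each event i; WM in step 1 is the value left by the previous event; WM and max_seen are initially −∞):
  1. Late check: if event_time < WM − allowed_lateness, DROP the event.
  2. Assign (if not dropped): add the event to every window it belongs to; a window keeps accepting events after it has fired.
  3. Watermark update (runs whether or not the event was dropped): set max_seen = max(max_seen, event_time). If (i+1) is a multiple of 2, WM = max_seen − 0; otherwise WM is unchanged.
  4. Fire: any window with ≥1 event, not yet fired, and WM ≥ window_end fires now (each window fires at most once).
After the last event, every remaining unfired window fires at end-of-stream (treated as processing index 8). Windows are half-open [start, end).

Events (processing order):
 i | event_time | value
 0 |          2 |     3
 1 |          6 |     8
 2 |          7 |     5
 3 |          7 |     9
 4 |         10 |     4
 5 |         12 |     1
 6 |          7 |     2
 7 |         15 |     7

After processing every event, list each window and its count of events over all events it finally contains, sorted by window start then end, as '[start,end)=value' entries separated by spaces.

i=0 t=2 v=3: → [2,5); WM=−∞
i=1 t=6 v=8: → [6,9); WM=6
i=2 t=7 v=5: → [6,10); WM=6
i=3 t=7 v=9: → [6,10); WM=7
i=4 t=10 v=4: → [10,13); WM=7
i=5 t=12 v=1: → [10,15); WM=12
i=6 t=7 v=2: DROP (t<12-1); WM=12
i=7 t=15 v=7: → [15,18); WM=15

[2,5)=1 [6,10)=3 [10,15)=2 [15,18)=1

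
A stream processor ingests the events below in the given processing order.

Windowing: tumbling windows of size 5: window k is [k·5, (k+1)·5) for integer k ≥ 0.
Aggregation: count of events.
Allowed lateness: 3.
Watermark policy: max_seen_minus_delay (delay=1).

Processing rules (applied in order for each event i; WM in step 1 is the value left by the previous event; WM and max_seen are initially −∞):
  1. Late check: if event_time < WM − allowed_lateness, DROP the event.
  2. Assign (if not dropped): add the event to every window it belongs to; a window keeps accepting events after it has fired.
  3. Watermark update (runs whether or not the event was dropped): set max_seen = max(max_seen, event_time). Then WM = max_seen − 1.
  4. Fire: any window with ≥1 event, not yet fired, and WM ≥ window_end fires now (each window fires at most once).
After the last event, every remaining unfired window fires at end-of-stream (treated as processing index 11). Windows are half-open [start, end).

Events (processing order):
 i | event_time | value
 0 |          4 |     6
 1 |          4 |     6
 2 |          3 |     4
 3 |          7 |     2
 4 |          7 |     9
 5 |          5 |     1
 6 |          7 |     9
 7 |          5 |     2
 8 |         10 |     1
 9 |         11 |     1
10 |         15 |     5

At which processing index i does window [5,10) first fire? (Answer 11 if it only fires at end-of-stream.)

9

i=0 t=4 v=6: → [0,5); WM=3
i=1 t=4 v=6: → [0,5); WM=3
i=2 t=3 v=4: → [0,5); WM=3
i=3 t=7 v=2: → [5,10); WM=6; [0,5) fires=3
i=4 t=7 v=9: → [5,10); WM=6
i=5 t=5 v=1: → [5,10); WM=6
i=6 t=7 v=9: → [5,10); WM=6
i=7 t=5 v=2: → [5,10); WM=6
i=8 t=10 v=1: → [10,15); WM=9
i=9 t=11 v=1: → [10,15); WM=10; [5,10) fires=5
i=10 t=15 v=5: → [15,20); WM=14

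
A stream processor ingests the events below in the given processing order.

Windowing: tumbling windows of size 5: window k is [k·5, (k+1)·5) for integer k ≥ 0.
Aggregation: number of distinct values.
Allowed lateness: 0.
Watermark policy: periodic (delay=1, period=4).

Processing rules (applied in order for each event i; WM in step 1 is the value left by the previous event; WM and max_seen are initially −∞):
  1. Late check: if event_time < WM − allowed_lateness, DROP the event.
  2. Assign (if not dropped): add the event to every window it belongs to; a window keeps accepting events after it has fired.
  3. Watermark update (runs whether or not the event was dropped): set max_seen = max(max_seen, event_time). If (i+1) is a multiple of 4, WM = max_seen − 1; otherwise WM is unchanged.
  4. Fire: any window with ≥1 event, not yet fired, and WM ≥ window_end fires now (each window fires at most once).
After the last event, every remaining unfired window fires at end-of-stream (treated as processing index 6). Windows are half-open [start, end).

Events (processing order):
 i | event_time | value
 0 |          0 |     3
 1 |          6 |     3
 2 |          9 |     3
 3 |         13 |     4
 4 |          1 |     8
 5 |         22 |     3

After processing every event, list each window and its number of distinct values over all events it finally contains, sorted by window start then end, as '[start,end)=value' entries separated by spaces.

i=0 t=0 v=3: → [0,5); WM=−∞
i=1 t=6 v=3: → [5,10); WM=−∞
i=2 t=9 v=3: → [5,10); WM=−∞
i=3 t=13 v=4: → [10,15); WM=12; [0,5) fires=1 [5,10) fires=1
i=4 t=1 v=8: DROP (t<12-0); WM=12
i=5 t=22 v=3: → [20,25); WM=12

[0,5)=1 [5,10)=1 [10,15)=1 [20,25)=1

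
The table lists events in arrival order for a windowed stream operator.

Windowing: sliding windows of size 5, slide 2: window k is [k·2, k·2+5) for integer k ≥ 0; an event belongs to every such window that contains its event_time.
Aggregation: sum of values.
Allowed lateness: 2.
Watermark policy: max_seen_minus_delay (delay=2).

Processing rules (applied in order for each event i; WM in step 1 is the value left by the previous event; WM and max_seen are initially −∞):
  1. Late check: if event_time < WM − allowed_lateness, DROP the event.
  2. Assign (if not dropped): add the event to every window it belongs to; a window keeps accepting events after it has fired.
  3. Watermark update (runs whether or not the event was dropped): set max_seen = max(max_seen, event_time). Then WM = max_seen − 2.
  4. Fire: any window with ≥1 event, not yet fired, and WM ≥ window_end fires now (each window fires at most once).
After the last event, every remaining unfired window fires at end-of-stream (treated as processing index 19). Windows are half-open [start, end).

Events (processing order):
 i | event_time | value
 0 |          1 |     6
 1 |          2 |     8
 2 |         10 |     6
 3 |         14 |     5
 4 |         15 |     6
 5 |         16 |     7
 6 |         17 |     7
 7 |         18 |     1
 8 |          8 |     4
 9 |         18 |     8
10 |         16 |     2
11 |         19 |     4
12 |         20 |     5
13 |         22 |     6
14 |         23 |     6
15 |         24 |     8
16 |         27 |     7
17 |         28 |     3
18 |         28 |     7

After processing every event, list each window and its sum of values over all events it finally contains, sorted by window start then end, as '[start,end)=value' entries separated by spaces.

[0,5)=14 [2,7)=8 [6,11)=6 [8,13)=6 [10,15)=11 [12,17)=20 [14,19)=36 [16,21)=34 [18,23)=24 [20,25)=25 [22,27)=20 [24,29)=25 [26,31)=17 [28,33)=10

i=0 t=1 v=6: → [0,5); WM=-1
i=1 t=2 v=8: → [2,7),[0,5); WM=0
i=2 t=10 v=6: → [10,15),[8,13),[6,11); WM=8; [0,5) fires=14 [2,7) fires=8
i=3 t=14 v=5: → [14,19),[12,17),[10,15); WM=12; [6,11) fires=6
i=4 t=15 v=6: → [14,19),[12,17); WM=13; [8,13) fires=6
i=5 t=16 v=7: → [16,21),[14,19),[12,17); WM=14
i=6 t=17 v=7: → [16,21),[14,19); WM=15; [10,15) fires=11
i=7 t=18 v=1: → [18,23),[16,21),[14,19); WM=16
i=8 t=8 v=4: DROP (t<16-2); WM=16
i=9 t=18 v=8: → [18,23),[16,21),[14,19); WM=16
i=10 t=16 v=2: → [16,21),[14,19),[12,17); WM=16
i=11 t=19 v=4: → [18,23),[16,21); WM=17; [12,17) fires=20
i=12 t=20 v=5: → [20,25),[18,23),[16,21); WM=18
i=13 t=22 v=6: → [22,27),[20,25),[18,23); WM=20; [14,19) fires=36
i=14 t=23 v=6: → [22,27),[20,25); WM=21; [16,21) fires=34
i=15 t=24 v=8: → [24,29),[22,27),[20,25); WM=22
i=16 t=27 v=7: → [26,31),[24,29); WM=25; [18,23) fires=24 [20,25) fires=25
i=17 t=28 v=3: → [28,33),[26,31),[24,29); WM=26
i=18 t=28 v=7: → [28,33),[26,31),[24,29); WM=26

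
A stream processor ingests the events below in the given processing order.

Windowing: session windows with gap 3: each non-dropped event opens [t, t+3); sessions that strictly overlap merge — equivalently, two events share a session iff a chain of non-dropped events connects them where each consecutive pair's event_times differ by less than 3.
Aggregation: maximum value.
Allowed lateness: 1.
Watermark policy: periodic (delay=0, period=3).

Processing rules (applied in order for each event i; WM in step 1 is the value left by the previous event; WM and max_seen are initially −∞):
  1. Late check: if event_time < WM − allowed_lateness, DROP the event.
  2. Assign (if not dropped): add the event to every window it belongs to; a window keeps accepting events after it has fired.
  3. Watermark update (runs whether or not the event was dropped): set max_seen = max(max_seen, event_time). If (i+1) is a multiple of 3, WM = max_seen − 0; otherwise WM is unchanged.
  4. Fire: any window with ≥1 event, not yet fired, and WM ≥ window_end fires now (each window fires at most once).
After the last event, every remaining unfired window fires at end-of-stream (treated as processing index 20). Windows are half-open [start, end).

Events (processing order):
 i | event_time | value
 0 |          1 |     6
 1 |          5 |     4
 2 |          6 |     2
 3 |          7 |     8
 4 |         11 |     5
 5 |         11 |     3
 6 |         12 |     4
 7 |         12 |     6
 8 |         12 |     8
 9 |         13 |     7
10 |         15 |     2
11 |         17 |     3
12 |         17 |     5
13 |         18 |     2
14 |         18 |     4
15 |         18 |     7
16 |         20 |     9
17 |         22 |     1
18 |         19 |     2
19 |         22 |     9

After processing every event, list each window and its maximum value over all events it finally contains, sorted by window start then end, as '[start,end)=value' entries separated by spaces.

i=0 t=1 v=6: → [1,4); WM=−∞
i=1 t=5 v=4: → [5,8); WM=−∞
i=2 t=6 v=2: → [5,9); WM=6
i=3 t=7 v=8: → [5,10); WM=6
i=4 t=11 v=5: → [11,14); WM=6
i=5 t=11 v=3: → [11,14); WM=11
i=6 t=12 v=4: → [11,15); WM=11
i=7 t=12 v=6: → [11,15); WM=11
i=8 t=12 v=8: → [11,15); WM=12
i=9 t=13 v=7: → [11,16); WM=12
i=10 t=15 v=2: → [11,18); WM=12
i=11 t=17 v=3: → [11,20); WM=17
i=12 t=17 v=5: → [11,20); WM=17
i=13 t=18 v=2: → [11,21); WM=17
i=14 t=18 v=4: → [11,21); WM=18
i=15 t=18 v=7: → [11,21); WM=18
i=16 t=20 v=9: → [11,23); WM=18
i=17 t=22 v=1: → [11,25); WM=22
i=18 t=19 v=2: DROP (t<22-1); WM=22
i=19 t=22 v=9: → [11,25); WM=22

[1,4)=6 [5,10)=8 [11,25)=9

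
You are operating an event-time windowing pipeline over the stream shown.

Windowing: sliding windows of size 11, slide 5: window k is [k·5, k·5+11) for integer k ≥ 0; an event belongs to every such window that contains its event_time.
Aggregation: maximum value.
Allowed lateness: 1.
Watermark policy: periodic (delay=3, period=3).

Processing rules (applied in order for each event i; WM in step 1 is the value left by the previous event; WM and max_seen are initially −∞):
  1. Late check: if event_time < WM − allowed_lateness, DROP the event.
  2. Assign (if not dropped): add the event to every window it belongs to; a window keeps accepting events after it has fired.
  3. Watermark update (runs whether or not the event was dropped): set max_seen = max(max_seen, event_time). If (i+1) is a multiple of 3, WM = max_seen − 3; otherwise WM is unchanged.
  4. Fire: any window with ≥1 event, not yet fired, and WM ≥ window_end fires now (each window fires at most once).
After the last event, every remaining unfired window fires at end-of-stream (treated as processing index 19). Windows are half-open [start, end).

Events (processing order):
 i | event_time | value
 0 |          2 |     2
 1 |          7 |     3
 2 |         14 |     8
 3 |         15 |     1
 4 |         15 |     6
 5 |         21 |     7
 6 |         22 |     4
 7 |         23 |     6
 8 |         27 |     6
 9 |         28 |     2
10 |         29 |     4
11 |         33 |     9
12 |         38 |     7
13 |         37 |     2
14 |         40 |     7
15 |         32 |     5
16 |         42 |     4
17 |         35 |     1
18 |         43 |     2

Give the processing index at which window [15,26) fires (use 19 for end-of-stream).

11

i=0 t=2 v=2: → [0,11); WM=−∞
i=1 t=7 v=3: → [5,16),[0,11); WM=−∞
i=2 t=14 v=8: → [10,21),[5,16); WM=11; [0,11) fires=3
i=3 t=15 v=1: → [15,26),[10,21),[5,16); WM=11
i=4 t=15 v=6: → [15,26),[10,21),[5,16); WM=11
i=5 t=21 v=7: → [20,31),[15,26); WM=18; [5,16) fires=8
i=6 t=22 v=4: → [20,31),[15,26); WM=18
i=7 t=23 v=6: → [20,31),[15,26); WM=18
i=8 t=27 v=6: → [25,36),[20,31); WM=24; [10,21) fires=8
i=9 t=28 v=2: → [25,36),[20,31); WM=24
i=10 t=29 v=4: → [25,36),[20,31); WM=24
i=11 t=33 v=9: → [30,41),[25,36); WM=30; [15,26) fires=7
i=12 t=38 v=7: → [35,46),[30,41); WM=30
i=13 t=37 v=2: → [35,46),[30,41); WM=30
i=14 t=40 v=7: → [40,51),[35,46),[30,41); WM=37; [20,31) fires=7 [25,36) fires=9
i=15 t=32 v=5: DROP (t<37-1); WM=37
i=16 t=42 v=4: → [40,51),[35,46); WM=37
i=17 t=35 v=1: DROP (t<37-1); WM=39
i=18 t=43 v=2: → [40,51),[35,46); WM=39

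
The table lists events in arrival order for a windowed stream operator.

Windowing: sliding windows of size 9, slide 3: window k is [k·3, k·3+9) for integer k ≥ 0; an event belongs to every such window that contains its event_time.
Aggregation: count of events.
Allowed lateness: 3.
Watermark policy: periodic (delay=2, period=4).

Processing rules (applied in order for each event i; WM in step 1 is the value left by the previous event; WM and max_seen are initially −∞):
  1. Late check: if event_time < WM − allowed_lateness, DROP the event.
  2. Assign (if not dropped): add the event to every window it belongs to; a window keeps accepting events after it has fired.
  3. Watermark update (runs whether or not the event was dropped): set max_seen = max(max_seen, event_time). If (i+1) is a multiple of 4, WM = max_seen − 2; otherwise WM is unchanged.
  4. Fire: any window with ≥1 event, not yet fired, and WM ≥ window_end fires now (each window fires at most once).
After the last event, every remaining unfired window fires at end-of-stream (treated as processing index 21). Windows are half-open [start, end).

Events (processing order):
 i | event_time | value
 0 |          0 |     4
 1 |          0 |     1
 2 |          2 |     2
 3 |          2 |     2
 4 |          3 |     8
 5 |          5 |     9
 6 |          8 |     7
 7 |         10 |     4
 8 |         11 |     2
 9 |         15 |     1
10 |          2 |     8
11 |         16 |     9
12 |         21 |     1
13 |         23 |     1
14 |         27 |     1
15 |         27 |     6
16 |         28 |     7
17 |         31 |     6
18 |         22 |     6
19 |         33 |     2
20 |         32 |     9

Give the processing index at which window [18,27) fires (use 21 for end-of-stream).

19

i=0 t=0 v=4: → [0,9); WM=−∞
i=1 t=0 v=1: → [0,9); WM=−∞
i=2 t=2 v=2: → [0,9); WM=−∞
i=3 t=2 v=2: → [0,9); WM=0
i=4 t=3 v=8: → [3,12),[0,9); WM=0
i=5 t=5 v=9: → [3,12),[0,9); WM=0
i=6 t=8 v=7: → [6,15),[3,12),[0,9); WM=0
i=7 t=10 v=4: → [9,18),[6,15),[3,12); WM=8
i=8 t=11 v=2: → [9,18),[6,15),[3,12); WM=8
i=9 t=15 v=1: → [15,24),[12,21),[9,18); WM=8
i=10 t=2 v=8: DROP (t<8-3); WM=8
i=11 t=16 v=9: → [15,24),[12,21),[9,18); WM=14; [0,9) fires=7 [3,12) fires=5
i=12 t=21 v=1: → [21,30),[18,27),[15,24); WM=14
i=13 t=23 v=1: → [21,30),[18,27),[15,24); WM=14
i=14 t=27 v=1: → [27,36),[24,33),[21,30); WM=14
i=15 t=27 v=6: → [27,36),[24,33),[21,30); WM=25; [6,15) fires=3 [9,18) fires=4 [12,21) fires=2 [15,24) fires=4
i=16 t=28 v=7: → [27,36),[24,33),[21,30); WM=25
i=17 t=31 v=6: → [30,39),[27,36),[24,33); WM=25
i=18 t=22 v=6: → [21,30),[18,27),[15,24); WM=25
i=19 t=33 v=2: → [33,42),[30,39),[27,36); WM=31; [18,27) fires=3 [21,30) fires=6
i=20 t=32 v=9: → [30,39),[27,36),[24,33); WM=31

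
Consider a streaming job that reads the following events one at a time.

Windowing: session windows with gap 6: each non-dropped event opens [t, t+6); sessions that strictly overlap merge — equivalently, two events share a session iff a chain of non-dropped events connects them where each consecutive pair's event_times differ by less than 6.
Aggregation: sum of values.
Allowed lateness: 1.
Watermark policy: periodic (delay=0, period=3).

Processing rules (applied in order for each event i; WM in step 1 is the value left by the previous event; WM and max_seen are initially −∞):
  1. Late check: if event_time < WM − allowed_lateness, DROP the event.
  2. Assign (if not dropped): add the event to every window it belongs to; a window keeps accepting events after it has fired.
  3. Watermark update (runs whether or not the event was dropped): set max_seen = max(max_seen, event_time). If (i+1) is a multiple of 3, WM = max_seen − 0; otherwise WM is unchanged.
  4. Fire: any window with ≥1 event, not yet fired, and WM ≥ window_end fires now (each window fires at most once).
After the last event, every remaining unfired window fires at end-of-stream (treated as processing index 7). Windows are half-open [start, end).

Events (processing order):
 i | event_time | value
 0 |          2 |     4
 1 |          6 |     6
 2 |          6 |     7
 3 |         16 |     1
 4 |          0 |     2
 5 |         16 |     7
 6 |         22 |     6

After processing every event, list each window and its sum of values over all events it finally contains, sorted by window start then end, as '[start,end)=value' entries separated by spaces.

i=0 t=2 v=4: → [2,8); WM=−∞
i=1 t=6 v=6: → [2,12); WM=−∞
i=2 t=6 v=7: → [2,12); WM=6
i=3 t=16 v=1: → [16,22); WM=6
i=4 t=0 v=2: DROP (t<6-1); WM=6
i=5 t=16 v=7: → [16,22); WM=16
i=6 t=22 v=6: → [22,28); WM=16

[2,12)=17 [16,22)=8 [22,28)=6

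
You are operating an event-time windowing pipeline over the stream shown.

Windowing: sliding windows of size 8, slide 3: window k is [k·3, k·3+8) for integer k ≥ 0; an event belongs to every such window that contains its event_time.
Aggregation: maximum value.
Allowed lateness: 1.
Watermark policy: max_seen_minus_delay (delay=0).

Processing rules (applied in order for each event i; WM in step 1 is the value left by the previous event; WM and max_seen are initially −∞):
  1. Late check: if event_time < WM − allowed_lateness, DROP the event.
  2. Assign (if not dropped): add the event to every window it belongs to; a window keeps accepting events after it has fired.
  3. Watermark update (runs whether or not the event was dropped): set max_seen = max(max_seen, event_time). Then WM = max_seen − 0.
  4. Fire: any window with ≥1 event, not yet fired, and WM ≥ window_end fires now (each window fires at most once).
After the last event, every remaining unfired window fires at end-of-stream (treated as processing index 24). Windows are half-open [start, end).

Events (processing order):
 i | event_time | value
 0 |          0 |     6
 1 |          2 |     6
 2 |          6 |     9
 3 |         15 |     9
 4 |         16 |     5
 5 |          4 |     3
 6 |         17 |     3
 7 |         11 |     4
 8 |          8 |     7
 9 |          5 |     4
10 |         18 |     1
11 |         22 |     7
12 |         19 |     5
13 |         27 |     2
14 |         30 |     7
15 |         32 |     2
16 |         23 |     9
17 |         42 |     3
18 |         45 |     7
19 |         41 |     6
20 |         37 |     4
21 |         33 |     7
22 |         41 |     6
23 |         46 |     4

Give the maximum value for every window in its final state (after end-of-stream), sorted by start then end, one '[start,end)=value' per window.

[0,8)=9 [3,11)=9 [6,14)=9 [9,17)=9 [12,20)=9 [15,23)=9 [18,26)=7 [21,29)=7 [24,32)=7 [27,35)=7 [30,38)=7 [36,44)=3 [39,47)=7 [42,50)=7 [45,53)=7

i=0 t=0 v=6: → [0,8); WM=0
i=1 t=2 v=6: → [0,8); WM=2
i=2 t=6 v=9: → [6,14),[3,11),[0,8); WM=6
i=3 t=15 v=9: → [15,23),[12,20),[9,17); WM=15; [0,8) fires=9 [3,11) fires=9 [6,14) fires=9
i=4 t=16 v=5: → [15,23),[12,20),[9,17); WM=16
i=5 t=4 v=3: DROP (t<16-1); WM=16
i=6 t=17 v=3: → [15,23),[12,20); WM=17; [9,17) fires=9
i=7 t=11 v=4: DROP (t<17-1); WM=17
i=8 t=8 v=7: DROP (t<17-1); WM=17
i=9 t=5 v=4: DROP (t<17-1); WM=17
i=10 t=18 v=1: → [18,26),[15,23),[12,20); WM=18
i=11 t=22 v=7: → [21,29),[18,26),[15,23); WM=22; [12,20) fires=9
i=12 t=19 v=5: DROP (t<22-1); WM=22
i=13 t=27 v=2: → [27,35),[24,32),[21,29); WM=27; [15,23) fires=9 [18,26) fires=7
i=14 t=30 v=7: → [30,38),[27,35),[24,32); WM=30; [21,29) fires=7
i=15 t=32 v=2: → [30,38),[27,35); WM=32; [24,32) fires=7
i=16 t=23 v=9: DROP (t<32-1); WM=32
i=17 t=42 v=3: → [42,50),[39,47),[36,44); WM=42; [27,35) fires=7 [30,38) fires=7
i=18 t=45 v=7: → [45,53),[42,50),[39,47); WM=45; [36,44) fires=3
i=19 t=41 v=6: DROP (t<45-1); WM=45
i=20 t=37 v=4: DROP (t<45-1); WM=45
i=21 t=33 v=7: DROP (t<45-1); WM=45
i=22 t=41 v=6: DROP (t<45-1); WM=45
i=23 t=46 v=4: → [45,53),[42,50),[39,47); WM=46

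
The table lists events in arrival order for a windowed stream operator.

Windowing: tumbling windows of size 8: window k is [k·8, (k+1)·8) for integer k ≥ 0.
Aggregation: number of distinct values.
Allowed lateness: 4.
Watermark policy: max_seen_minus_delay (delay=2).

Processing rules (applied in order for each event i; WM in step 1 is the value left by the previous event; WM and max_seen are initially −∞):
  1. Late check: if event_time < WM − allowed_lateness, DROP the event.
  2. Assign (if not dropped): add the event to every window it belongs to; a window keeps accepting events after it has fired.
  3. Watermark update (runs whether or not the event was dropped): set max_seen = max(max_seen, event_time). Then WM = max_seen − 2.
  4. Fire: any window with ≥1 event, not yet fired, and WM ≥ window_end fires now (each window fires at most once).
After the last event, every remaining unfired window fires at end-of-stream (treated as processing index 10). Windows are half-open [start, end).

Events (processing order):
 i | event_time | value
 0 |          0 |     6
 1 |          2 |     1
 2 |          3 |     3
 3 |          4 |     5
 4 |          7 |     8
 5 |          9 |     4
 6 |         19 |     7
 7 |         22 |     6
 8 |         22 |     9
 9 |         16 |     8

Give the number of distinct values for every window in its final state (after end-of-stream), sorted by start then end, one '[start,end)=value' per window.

i=0 t=0 v=6: → [0,8); WM=-2
i=1 t=2 v=1: → [0,8); WM=0
i=2 t=3 v=3: → [0,8); WM=1
i=3 t=4 v=5: → [0,8); WM=2
i=4 t=7 v=8: → [0,8); WM=5
i=5 t=9 v=4: → [8,16); WM=7
i=6 t=19 v=7: → [16,24); WM=17; [0,8) fires=5 [8,16) fires=1
i=7 t=22 v=6: → [16,24); WM=20
i=8 t=22 v=9: → [16,24); WM=20
i=9 t=16 v=8: → [16,24); WM=20

[0,8)=5 [8,16)=1 [16,24)=4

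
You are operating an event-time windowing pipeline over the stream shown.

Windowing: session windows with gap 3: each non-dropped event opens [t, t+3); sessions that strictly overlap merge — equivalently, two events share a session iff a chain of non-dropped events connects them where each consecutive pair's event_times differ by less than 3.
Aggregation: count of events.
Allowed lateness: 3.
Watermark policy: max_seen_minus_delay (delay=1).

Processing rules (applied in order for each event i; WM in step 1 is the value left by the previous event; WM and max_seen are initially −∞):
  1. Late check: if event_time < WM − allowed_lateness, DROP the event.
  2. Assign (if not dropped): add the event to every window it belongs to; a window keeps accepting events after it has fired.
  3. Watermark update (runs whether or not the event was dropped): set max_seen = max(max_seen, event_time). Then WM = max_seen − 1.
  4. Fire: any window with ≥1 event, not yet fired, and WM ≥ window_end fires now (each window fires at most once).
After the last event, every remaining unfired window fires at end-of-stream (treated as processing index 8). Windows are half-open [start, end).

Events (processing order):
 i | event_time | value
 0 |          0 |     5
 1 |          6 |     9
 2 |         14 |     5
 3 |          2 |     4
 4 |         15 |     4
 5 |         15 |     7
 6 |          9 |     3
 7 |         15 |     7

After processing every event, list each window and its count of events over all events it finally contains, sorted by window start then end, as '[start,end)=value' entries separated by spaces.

i=0 t=0 v=5: → [0,3); WM=-1
i=1 t=6 v=9: → [6,9); WM=5
i=2 t=14 v=5: → [14,17); WM=13
i=3 t=2 v=4: DROP (t<13-3); WM=13
i=4 t=15 v=4: → [14,18); WM=14
i=5 t=15 v=7: → [14,18); WM=14
i=6 t=9 v=3: DROP (t<14-3); WM=14
i=7 t=15 v=7: → [14,18); WM=14

[0,3)=1 [6,9)=1 [14,18)=4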